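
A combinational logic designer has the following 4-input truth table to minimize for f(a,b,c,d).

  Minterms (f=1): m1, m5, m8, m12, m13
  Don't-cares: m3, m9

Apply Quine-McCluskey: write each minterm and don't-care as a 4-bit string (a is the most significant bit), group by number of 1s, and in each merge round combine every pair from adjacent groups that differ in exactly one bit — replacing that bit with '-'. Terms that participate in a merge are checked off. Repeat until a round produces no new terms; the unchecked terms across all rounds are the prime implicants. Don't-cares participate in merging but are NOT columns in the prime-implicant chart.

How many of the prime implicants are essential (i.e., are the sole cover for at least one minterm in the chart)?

Round 0: 0001✓ 0011✓ 0101✓ 1000✓ 1001✓ 1100✓ 1101✓
Round 1: -001✓ -101✓ 0-01✓ 00-1 1-00✓ 1-01✓ 100-✓ 110-✓
Round 2: --01 1-0-
PIs = {--01, 00-1, 1-0-}
Coverage chart:
  m1: --01,00-1
  m5: --01 ←essential
  m8: 1-0- ←essential
  m12: 1-0- ←essential
  m13: --01,1-0-
Essential: --01, 1-0-

2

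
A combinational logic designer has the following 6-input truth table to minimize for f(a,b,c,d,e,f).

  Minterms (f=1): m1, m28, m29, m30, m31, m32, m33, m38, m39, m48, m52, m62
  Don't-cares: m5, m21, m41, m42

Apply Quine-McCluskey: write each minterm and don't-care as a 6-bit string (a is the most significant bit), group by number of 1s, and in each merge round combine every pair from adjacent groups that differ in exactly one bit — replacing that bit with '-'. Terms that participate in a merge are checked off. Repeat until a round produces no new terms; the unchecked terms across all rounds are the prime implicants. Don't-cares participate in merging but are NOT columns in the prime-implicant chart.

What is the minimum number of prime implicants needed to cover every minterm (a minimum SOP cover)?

6

Round 0: 000001✓ 000101✓ 010101✓ 011100✓ 011101✓ 011110✓ 011111✓ 100000✓ 100001✓ 100110✓ 100111✓ 101001✓ 101010 110000✓ 110100✓ 111110✓
Round 1: -00001 -11110 0-0101 000-01 01-101 0111-0✓ 0111-1✓ 01110-✓ 01111-✓ 1-0000 10-001 10000- 10011- 110-00
Round 2: 0111--
PIs = {-00001, -11110, 0-0101, 000-01, 01-101, 0111--, 1-0000, 10-001, 10000-, 10011-, 101010, 110-00}
Coverage chart:
  m1: -00001,000-01
  m28: 0111-- ←essential
  m29: 01-101,0111--
  m30: -11110,0111--
  m31: 0111-- ←essential
  m32: 1-0000,10000-
  m33: -00001,10-001,10000-
  m38: 10011- ←essential
  m39: 10011- ←essential
  m48: 1-0000,110-00
  m52: 110-00 ←essential
  m62: -11110 ←essential
Essential: -11110, 0111--, 10011-, 110-00
Petrick residual → -00001, 1-0000
Min cover (6 terms): b'c'd'e'f + bcdef' + a'bcd + ac'd'e'f' + ab'c'de + abc'e'f'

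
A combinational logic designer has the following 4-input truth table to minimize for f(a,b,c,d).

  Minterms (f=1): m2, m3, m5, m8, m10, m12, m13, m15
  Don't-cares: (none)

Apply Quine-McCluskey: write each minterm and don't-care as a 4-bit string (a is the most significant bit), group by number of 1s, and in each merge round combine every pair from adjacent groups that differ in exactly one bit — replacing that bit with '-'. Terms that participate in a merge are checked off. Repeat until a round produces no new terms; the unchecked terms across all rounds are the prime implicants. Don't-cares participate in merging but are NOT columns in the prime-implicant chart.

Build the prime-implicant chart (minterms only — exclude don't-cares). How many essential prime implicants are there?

3

[col 0] 0010*, 0011*, 0101*, 1000*, 1010*, 1100*, 1101*, 1111*
[col 1] -010, -101, 001-, 1-00, 10-0, 11-1, 110-
Prime implicants: -010, -101, 001-, 1-00, 10-0, 11-1, 110-
PI chart (minterm → PIs covering it):
  2 | -010,001-
  3 | 001-  (sole → essential)
  5 | -101  (sole → essential)
  8 | 1-00,10-0
  10 | -010,10-0
  12 | 1-00,110-
  13 | -101,11-1,110-
  15 | 11-1  (sole → essential)
Essential prime implicants: -101, 001-, 11-1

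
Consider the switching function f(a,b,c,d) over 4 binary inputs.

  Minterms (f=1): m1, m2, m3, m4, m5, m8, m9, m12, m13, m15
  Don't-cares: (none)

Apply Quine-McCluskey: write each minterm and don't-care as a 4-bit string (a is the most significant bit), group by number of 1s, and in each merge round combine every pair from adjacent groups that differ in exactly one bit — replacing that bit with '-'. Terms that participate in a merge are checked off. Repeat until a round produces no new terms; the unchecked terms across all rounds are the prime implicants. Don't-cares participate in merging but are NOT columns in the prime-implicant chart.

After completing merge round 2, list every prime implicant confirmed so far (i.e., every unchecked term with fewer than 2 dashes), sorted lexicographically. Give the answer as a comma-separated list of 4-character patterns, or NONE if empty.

00-1, 001-, 11-1

size-2^0 implicants → 0001(✓)  0010(✓)  0011(✓)  0100(✓)  0101(✓)  1000(✓)  1001(✓)  1100(✓)  1101(✓)  1111(✓)
size-2^1 implicants → -001(✓)  -100(✓)  -101(✓)  0-01(✓)  00-1  001-  010-(✓)  1-00(✓)  1-01(✓)  100-(✓)  11-1  110-(✓)
size-2^2 implicants → --01  -10-  1-0-
Unchecked terms (primes): --01, -10-, 00-1, 001-, 1-0-, 11-1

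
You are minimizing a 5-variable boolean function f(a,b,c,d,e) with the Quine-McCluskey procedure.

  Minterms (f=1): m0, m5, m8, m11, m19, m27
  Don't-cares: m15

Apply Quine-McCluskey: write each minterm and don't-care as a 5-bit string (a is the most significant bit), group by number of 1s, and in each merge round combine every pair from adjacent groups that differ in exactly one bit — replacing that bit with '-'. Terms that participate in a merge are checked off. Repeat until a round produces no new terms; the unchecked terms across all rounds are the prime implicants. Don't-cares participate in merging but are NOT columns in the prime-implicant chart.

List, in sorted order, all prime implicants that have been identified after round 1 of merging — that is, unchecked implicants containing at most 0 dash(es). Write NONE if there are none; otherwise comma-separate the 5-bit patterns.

size-2^0 implicants → 00000(✓)  00101  01000(✓)  01011(✓)  01111(✓)  10011(✓)  11011(✓)
size-2^1 implicants → -1011  0-000  01-11  1-011
Unchecked terms (primes): -1011, 0-000, 00101, 01-11, 1-011

00101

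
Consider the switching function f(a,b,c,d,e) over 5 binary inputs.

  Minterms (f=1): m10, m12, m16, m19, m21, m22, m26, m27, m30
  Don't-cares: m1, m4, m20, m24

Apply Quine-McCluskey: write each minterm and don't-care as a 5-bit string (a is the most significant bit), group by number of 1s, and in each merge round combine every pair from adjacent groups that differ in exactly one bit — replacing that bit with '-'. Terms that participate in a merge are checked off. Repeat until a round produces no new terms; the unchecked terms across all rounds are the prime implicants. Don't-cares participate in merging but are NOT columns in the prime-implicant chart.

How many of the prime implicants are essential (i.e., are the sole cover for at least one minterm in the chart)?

4

Round 0: 00001 00100✓ 01010✓ 01100✓ 10000✓ 10011✓ 10100✓ 10101✓ 10110✓ 11000✓ 11010✓ 11011✓ 11110✓
Round 1: -0100 -1010 0-100 1-000 1-011 1-110 10-00 101-0 1010- 11-10 110-0 1101-
PIs = {-0100, -1010, 0-100, 00001, 1-000, 1-011, 1-110, 10-00, 101-0, 1010-, 11-10, 110-0, 1101-}
Coverage chart:
  m10: -1010 ←essential
  m12: 0-100 ←essential
  m16: 1-000,10-00
  m19: 1-011 ←essential
  m21: 1010- ←essential
  m22: 1-110,101-0
  m26: -1010,11-10,110-0,1101-
  m27: 1-011,1101-
  m30: 1-110,11-10
Essential: -1010, 0-100, 1-011, 1010-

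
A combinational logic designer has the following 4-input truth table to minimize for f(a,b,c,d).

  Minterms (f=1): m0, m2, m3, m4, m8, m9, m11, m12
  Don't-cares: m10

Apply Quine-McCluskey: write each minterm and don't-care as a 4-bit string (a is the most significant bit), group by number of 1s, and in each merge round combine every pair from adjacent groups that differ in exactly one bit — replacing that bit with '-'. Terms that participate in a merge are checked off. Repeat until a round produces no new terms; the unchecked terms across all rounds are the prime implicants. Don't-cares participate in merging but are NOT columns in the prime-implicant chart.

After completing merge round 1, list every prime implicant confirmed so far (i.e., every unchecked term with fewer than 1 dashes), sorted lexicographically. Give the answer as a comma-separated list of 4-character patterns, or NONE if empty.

size-2^0 implicants → 0000(✓)  0010(✓)  0011(✓)  0100(✓)  1000(✓)  1001(✓)  1010(✓)  1011(✓)  1100(✓)
size-2^1 implicants → -000(✓)  -010(✓)  -011(✓)  -100(✓)  0-00(✓)  00-0(✓)  001-(✓)  1-00(✓)  10-0(✓)  10-1(✓)  100-(✓)  101-(✓)
size-2^2 implicants → --00  -0-0  -01-  10--
Unchecked terms (primes): --00, -0-0, -01-, 10--

NONE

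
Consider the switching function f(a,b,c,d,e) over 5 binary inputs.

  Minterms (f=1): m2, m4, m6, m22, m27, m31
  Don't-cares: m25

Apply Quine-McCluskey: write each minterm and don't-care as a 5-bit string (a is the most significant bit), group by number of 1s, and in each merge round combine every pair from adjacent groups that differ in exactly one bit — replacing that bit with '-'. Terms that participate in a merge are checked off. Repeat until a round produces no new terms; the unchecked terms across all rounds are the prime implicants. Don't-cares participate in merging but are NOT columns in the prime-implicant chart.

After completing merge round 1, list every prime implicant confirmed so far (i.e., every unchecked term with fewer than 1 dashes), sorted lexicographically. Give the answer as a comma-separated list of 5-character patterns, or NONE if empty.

Round 0: 00010✓ 00100✓ 00110✓ 10110✓ 11001✓ 11011✓ 11111✓
Round 1: -0110 00-10 001-0 11-11 110-1
PIs = {-0110, 00-10, 001-0, 11-11, 110-1}

NONE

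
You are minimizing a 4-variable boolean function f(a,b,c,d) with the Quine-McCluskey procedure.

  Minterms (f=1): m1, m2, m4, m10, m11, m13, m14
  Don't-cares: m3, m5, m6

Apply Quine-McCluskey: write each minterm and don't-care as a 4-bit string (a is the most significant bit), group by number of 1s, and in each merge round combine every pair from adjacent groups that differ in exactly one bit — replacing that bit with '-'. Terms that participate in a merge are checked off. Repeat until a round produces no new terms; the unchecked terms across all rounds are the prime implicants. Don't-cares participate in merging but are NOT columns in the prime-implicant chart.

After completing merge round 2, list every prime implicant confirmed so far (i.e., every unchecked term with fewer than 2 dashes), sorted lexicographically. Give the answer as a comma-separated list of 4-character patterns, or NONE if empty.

-101, 0-01, 00-1, 01-0, 010-

size-2^0 implicants → 0001(✓)  0010(✓)  0011(✓)  0100(✓)  0101(✓)  0110(✓)  1010(✓)  1011(✓)  1101(✓)  1110(✓)
size-2^1 implicants → -010(✓)  -011(✓)  -101  -110(✓)  0-01  0-10(✓)  00-1  001-(✓)  01-0  010-  1-10(✓)  101-(✓)
size-2^2 implicants → --10  -01-
Unchecked terms (primes): --10, -01-, -101, 0-01, 00-1, 01-0, 010-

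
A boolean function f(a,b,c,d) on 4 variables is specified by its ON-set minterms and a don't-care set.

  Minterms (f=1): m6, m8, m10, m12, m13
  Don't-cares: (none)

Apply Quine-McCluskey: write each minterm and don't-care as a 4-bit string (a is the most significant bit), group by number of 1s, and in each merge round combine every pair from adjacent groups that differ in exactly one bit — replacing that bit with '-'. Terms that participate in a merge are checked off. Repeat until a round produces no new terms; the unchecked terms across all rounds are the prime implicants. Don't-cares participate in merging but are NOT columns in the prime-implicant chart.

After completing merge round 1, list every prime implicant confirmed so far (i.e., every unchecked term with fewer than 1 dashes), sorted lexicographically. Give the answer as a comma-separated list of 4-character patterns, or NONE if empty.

0110

[col 0] 0110, 1000*, 1010*, 1100*, 1101*
[col 1] 1-00, 10-0, 110-
Prime implicants: 0110, 1-00, 10-0, 110-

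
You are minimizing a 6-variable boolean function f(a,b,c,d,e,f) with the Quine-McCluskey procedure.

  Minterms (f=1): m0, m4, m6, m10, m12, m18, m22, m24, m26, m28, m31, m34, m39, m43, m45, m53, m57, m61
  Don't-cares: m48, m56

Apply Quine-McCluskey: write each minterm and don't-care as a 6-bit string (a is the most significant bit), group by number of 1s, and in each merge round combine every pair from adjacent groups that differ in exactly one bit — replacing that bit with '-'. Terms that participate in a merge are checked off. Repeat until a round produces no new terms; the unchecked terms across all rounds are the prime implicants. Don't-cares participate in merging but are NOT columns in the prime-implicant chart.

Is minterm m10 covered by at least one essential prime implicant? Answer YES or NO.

YES

[col 0] 000000*, 000100*, 000110*, 001010*, 001100*, 010010*, 010110*, 011000*, 011010*, 011100*, 011111, 100010, 100111, 101011, 101101*, 110000*, 110101*, 111000*, 111001*, 111101*
[col 1] -11000, 0-0110, 0-1010, 0-1100, 00-100, 000-00, 0001-0, 01-010, 010-10, 011-00, 0110-0, 1-1101, 11-000, 11-101, 111-01, 11100-
Prime implicants: -11000, 0-0110, 0-1010, 0-1100, 00-100, 000-00, 0001-0, 01-010, 010-10, 011-00, 0110-0, 011111, 1-1101, 100010, 100111, 101011, 11-000, 11-101, 111-01, 11100-
PI chart (minterm → PIs covering it):
  0 | 000-00  (sole → essential)
  4 | 00-100,000-00,0001-0
  6 | 0-0110,0001-0
  10 | 0-1010  (sole → essential)
  12 | 0-1100,00-100
  18 | 01-010,010-10
  22 | 0-0110,010-10
  24 | -11000,011-00,0110-0
  26 | 0-1010,01-010,0110-0
  28 | 0-1100,011-00
  31 | 011111  (sole → essential)
  34 | 100010  (sole → essential)
  39 | 100111  (sole → essential)
  43 | 101011  (sole → essential)
  45 | 1-1101  (sole → essential)
  53 | 11-101  (sole → essential)
  57 | 111-01,11100-
  61 | 1-1101,11-101,111-01
Essential prime implicants: 0-1010, 000-00, 011111, 1-1101, 100010, 100111, 101011, 11-101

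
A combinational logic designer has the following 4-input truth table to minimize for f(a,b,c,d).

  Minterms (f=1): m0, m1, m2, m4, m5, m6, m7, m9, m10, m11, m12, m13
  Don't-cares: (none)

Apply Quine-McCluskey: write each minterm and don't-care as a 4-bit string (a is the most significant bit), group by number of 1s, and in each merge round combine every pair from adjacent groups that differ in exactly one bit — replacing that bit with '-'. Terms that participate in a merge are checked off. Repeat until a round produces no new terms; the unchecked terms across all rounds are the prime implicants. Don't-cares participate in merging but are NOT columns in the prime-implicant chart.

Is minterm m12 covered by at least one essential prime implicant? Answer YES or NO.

size-2^0 implicants → 0000(✓)  0001(✓)  0010(✓)  0100(✓)  0101(✓)  0110(✓)  0111(✓)  1001(✓)  1010(✓)  1011(✓)  1100(✓)  1101(✓)
size-2^1 implicants → -001(✓)  -010  -100(✓)  -101(✓)  0-00(✓)  0-01(✓)  0-10(✓)  00-0(✓)  000-(✓)  01-0(✓)  01-1(✓)  010-(✓)  011-(✓)  1-01(✓)  10-1  101-  110-(✓)
size-2^2 implicants → --01  -10-  0--0  0-0-  01--
Unchecked terms (primes): --01, -010, -10-, 0--0, 0-0-, 01--, 10-1, 101-
Minterm coverage:
  m0 ⊆ 0--0,0-0-
  m1 ⊆ --01,0-0-
  m2 ⊆ -010,0--0
  m4 ⊆ -10-,0--0,0-0-,01--
  m5 ⊆ --01,-10-,0-0-,01--
  m6 ⊆ 0--0,01--
  m7 ⊆ 01-- [E]
  m9 ⊆ --01,10-1
  m10 ⊆ -010,101-
  m11 ⊆ 10-1,101-
  m12 ⊆ -10- [E]
  m13 ⊆ --01,-10-
E = {-10-, 01--}

YES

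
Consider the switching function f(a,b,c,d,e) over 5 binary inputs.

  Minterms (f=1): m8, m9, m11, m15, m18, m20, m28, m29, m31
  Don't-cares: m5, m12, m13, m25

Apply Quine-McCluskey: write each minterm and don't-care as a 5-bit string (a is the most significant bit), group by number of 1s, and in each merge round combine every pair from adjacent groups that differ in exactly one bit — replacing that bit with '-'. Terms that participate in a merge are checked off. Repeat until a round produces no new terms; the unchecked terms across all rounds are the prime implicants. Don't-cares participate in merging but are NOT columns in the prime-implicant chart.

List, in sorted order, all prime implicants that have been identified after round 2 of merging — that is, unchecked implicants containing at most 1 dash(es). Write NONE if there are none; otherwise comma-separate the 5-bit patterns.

0-101, 1-100, 10010

[col 0] 00101*, 01000*, 01001*, 01011*, 01100*, 01101*, 01111*, 10010, 10100*, 11001*, 11100*, 11101*, 11111*
[col 1] -1001*, -1100*, -1101*, -1111*, 0-101, 01-00*, 01-01*, 01-11*, 010-1*, 0100-*, 011-1*, 0110-*, 1-100, 11-01*, 111-1*, 1110-*
[col 2] -1-01, -11-1, -110-, 01--1, 01-0-
Prime implicants: -1-01, -11-1, -110-, 0-101, 01--1, 01-0-, 1-100, 10010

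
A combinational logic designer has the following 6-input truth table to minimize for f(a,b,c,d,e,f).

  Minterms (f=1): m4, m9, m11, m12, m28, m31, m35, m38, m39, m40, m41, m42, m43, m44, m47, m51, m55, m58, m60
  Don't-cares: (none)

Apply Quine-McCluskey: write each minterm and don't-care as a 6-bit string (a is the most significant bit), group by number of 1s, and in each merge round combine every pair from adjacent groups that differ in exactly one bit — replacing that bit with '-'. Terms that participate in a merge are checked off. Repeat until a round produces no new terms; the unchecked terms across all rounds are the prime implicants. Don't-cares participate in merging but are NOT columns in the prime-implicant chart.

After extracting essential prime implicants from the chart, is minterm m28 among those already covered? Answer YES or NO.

size-2^0 implicants → 000100(✓)  001001(✓)  001011(✓)  001100(✓)  011100(✓)  011111  100011(✓)  100110(✓)  100111(✓)  101000(✓)  101001(✓)  101010(✓)  101011(✓)  101100(✓)  101111(✓)  110011(✓)  110111(✓)  111010(✓)  111100(✓)
size-2^1 implicants → -01001(✓)  -01011(✓)  -01100(✓)  -11100(✓)  0-1100(✓)  00-100  0010-1(✓)  1-0011(✓)  1-0111(✓)  1-1010  1-1100(✓)  10-011(✓)  10-111(✓)  100-11(✓)  10011-  101-00  101-11(✓)  1010-0(✓)  1010-1(✓)  10100-(✓)  10101-(✓)  110-11(✓)
size-2^2 implicants → --1100  -010-1  1-0-11  10--11  1010--
Unchecked terms (primes): --1100, -010-1, 00-100, 011111, 1-0-11, 1-1010, 10--11, 10011-, 101-00, 1010--
Minterm coverage:
  m4 ⊆ 00-100 [E]
  m9 ⊆ -010-1 [E]
  m11 ⊆ -010-1 [E]
  m12 ⊆ --1100,00-100
  m28 ⊆ --1100 [E]
  m31 ⊆ 011111 [E]
  m35 ⊆ 1-0-11,10--11
  m38 ⊆ 10011- [E]
  m39 ⊆ 1-0-11,10--11,10011-
  m40 ⊆ 101-00,1010--
  m41 ⊆ -010-1,1010--
  m42 ⊆ 1-1010,1010--
  m43 ⊆ -010-1,10--11,1010--
  m44 ⊆ --1100,101-00
  m47 ⊆ 10--11 [E]
  m51 ⊆ 1-0-11 [E]
  m55 ⊆ 1-0-11 [E]
  m58 ⊆ 1-1010 [E]
  m60 ⊆ --1100 [E]
E = {--1100, -010-1, 00-100, 011111, 1-0-11, 1-1010, 10--11, 10011-}

YES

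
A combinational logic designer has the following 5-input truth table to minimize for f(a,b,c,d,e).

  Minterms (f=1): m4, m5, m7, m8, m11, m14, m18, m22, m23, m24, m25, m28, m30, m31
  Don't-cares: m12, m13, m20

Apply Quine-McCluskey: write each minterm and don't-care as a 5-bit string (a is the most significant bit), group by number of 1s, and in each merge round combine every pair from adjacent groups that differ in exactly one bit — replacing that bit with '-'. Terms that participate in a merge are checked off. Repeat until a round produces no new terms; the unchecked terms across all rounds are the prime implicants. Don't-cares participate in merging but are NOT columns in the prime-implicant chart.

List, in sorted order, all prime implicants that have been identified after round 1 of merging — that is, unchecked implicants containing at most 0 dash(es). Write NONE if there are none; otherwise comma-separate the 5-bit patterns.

01011

Round 0: 00100✓ 00101✓ 00111✓ 01000✓ 01011 01100✓ 01101✓ 01110✓ 10010✓ 10100✓ 10110✓ 10111✓ 11000✓ 11001✓ 11100✓ 11110✓ 11111✓
Round 1: -0100✓ -0111 -1000✓ -1100✓ -1110✓ 0-100✓ 0-101✓ 001-1 0010-✓ 01-00✓ 011-0✓ 0110-✓ 1-100✓ 1-110✓ 1-111✓ 10-10 101-0✓ 1011-✓ 11-00✓ 1100- 111-0✓ 1111-✓
Round 2: --100 -1-00 -11-0 0-10- 1-1-0 1-11-
PIs = {--100, -0111, -1-00, -11-0, 0-10-, 001-1, 01011, 1-1-0, 1-11-, 10-10, 1100-}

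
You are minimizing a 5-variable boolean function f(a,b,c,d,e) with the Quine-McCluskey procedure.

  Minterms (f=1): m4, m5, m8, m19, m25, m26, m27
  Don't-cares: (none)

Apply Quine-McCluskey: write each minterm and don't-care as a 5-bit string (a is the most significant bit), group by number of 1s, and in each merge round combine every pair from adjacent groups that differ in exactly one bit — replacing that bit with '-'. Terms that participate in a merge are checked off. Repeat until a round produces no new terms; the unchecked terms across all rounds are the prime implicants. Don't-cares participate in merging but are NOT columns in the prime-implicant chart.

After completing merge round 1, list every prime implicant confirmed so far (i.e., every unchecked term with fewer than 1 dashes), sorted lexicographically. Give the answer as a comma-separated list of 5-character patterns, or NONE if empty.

01000

[col 0] 00100*, 00101*, 01000, 10011*, 11001*, 11010*, 11011*
[col 1] 0010-, 1-011, 110-1, 1101-
Prime implicants: 0010-, 01000, 1-011, 110-1, 1101-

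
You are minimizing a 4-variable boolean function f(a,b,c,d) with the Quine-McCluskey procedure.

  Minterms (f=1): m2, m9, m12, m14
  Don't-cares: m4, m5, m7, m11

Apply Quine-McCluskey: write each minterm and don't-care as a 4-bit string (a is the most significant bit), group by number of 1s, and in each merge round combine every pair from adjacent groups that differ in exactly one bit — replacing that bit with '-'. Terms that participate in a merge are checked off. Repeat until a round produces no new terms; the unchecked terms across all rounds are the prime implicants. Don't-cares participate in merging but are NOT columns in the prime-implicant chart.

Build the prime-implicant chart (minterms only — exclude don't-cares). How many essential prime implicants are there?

3

[col 0] 0010, 0100*, 0101*, 0111*, 1001*, 1011*, 1100*, 1110*
[col 1] -100, 01-1, 010-, 10-1, 11-0
Prime implicants: -100, 0010, 01-1, 010-, 10-1, 11-0
PI chart (minterm → PIs covering it):
  2 | 0010  (sole → essential)
  9 | 10-1  (sole → essential)
  12 | -100,11-0
  14 | 11-0  (sole → essential)
Essential prime implicants: 0010, 10-1, 11-0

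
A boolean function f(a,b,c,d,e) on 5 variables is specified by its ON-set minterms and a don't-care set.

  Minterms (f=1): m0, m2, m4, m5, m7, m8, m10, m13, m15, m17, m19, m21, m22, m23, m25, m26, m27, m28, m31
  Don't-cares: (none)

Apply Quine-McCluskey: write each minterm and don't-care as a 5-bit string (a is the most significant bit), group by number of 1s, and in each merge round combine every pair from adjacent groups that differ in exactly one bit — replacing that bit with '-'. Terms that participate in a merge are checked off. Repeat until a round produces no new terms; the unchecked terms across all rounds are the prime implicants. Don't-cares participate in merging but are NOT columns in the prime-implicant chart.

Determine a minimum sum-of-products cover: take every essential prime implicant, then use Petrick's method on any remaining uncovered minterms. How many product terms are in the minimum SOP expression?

9

size-2^0 implicants → 00000(✓)  00010(✓)  00100(✓)  00101(✓)  00111(✓)  01000(✓)  01010(✓)  01101(✓)  01111(✓)  10001(✓)  10011(✓)  10101(✓)  10110(✓)  10111(✓)  11001(✓)  11010(✓)  11011(✓)  11100  11111(✓)
size-2^1 implicants → -0101(✓)  -0111(✓)  -1010  -1111(✓)  0-000(✓)  0-010(✓)  0-101(✓)  0-111(✓)  00-00  000-0(✓)  001-1(✓)  0010-  010-0(✓)  011-1(✓)  1-001(✓)  1-011(✓)  1-111(✓)  10-01(✓)  10-11(✓)  100-1(✓)  101-1(✓)  1011-  11-11(✓)  110-1(✓)  1101-
size-2^2 implicants → --111  -01-1  0-0-0  0-1-1  1--11  1-0-1  10--1
Unchecked terms (primes): --111, -01-1, -1010, 0-0-0, 0-1-1, 00-00, 0010-, 1--11, 1-0-1, 10--1, 1011-, 1101-, 11100
Minterm coverage:
  m0 ⊆ 0-0-0,00-00
  m2 ⊆ 0-0-0 [E]
  m4 ⊆ 00-00,0010-
  m5 ⊆ -01-1,0-1-1,0010-
  m7 ⊆ --111,-01-1,0-1-1
  m8 ⊆ 0-0-0 [E]
  m10 ⊆ -1010,0-0-0
  m13 ⊆ 0-1-1 [E]
  m15 ⊆ --111,0-1-1
  m17 ⊆ 1-0-1,10--1
  m19 ⊆ 1--11,1-0-1,10--1
  m21 ⊆ -01-1,10--1
  m22 ⊆ 1011- [E]
  m23 ⊆ --111,-01-1,1--11,10--1,1011-
  m25 ⊆ 1-0-1 [E]
  m26 ⊆ -1010,1101-
  m27 ⊆ 1--11,1-0-1,1101-
  m28 ⊆ 11100 [E]
  m31 ⊆ --111,1--11
E = {0-0-0, 0-1-1, 1-0-1, 1011-, 11100}
Petrick residual → --111, -01-1, -1010, 00-00
Cover = cde + b'ce + bc'de' + a'c'e' + a'ce + a'b'd'e' + ac'e + ab'cd + abcd'e'  |cover|=9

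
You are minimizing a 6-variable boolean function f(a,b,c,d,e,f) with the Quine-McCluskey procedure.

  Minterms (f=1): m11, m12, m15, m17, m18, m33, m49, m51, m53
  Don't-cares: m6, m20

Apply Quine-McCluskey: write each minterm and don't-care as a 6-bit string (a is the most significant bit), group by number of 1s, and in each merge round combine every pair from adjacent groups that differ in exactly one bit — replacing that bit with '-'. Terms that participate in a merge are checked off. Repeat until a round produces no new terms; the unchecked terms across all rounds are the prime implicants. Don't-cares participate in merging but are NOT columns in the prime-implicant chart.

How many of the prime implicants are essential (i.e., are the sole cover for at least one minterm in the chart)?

7

size-2^0 implicants → 000110  001011(✓)  001100  001111(✓)  010001(✓)  010010  010100  100001(✓)  110001(✓)  110011(✓)  110101(✓)
size-2^1 implicants → -10001  001-11  1-0001  110-01  1100-1
Unchecked terms (primes): -10001, 000110, 001-11, 001100, 010010, 010100, 1-0001, 110-01, 1100-1
Minterm coverage:
  m11 ⊆ 001-11 [E]
  m12 ⊆ 001100 [E]
  m15 ⊆ 001-11 [E]
  m17 ⊆ -10001 [E]
  m18 ⊆ 010010 [E]
  m33 ⊆ 1-0001 [E]
  m49 ⊆ -10001,1-0001,110-01,1100-1
  m51 ⊆ 1100-1 [E]
  m53 ⊆ 110-01 [E]
E = {-10001, 001-11, 001100, 010010, 1-0001, 110-01, 1100-1}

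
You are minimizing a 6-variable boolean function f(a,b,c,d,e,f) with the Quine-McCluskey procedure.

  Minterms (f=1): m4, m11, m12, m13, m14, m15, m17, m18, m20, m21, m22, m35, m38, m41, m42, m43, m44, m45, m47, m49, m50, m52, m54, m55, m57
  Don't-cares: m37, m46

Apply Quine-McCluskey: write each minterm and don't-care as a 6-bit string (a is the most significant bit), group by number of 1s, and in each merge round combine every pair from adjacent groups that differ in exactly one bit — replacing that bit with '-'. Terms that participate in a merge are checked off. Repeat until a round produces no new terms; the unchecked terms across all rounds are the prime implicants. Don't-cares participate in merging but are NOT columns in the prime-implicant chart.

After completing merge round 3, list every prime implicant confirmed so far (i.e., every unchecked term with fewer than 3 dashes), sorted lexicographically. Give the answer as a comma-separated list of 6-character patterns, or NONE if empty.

Round 0: 000100✓ 001011✓ 001100✓ 001101✓ 001110✓ 001111✓ 010001✓ 010010✓ 010100✓ 010101✓ 010110✓ 100011✓ 100101✓ 100110✓ 101001✓ 101010✓ 101011✓ 101100✓ 101101✓ 101110✓ 101111✓ 110001✓ 110010✓ 110100✓ 110110✓ 110111✓ 111001✓
Round 1: -01011✓ -01100✓ -01101✓ -01110✓ -01111✓ -10001 -10010✓ -10100✓ -10110✓ 0-0100 00-100 001-11✓ 0011-0✓ 0011-1✓ 00110-✓ 00111-✓ 010-01 010-10✓ 0101-0✓ 01010- 1-0110 1-1001 10-011 10-101 10-110 101-01✓ 101-10✓ 101-11✓ 1010-1✓ 10101-✓ 1011-0✓ 1011-1✓ 10110-✓ 10111-✓ 11-001 110-10✓ 1101-0✓ 11011-
Round 2: -01-11 -011-0✓ -011-1✓ -0110-✓ -0111-✓ -10-10 -101-0 0011--✓ 101--1 101-1- 1011--✓
Round 3: -011--
PIs = {-01-11, -011--, -10-10, -10001, -101-0, 0-0100, 00-100, 010-01, 01010-, 1-0110, 1-1001, 10-011, 10-101, 10-110, 101--1, 101-1-, 11-001, 11011-}

-01-11, -10-10, -10001, -101-0, 0-0100, 00-100, 010-01, 01010-, 1-0110, 1-1001, 10-011, 10-101, 10-110, 101--1, 101-1-, 11-001, 11011-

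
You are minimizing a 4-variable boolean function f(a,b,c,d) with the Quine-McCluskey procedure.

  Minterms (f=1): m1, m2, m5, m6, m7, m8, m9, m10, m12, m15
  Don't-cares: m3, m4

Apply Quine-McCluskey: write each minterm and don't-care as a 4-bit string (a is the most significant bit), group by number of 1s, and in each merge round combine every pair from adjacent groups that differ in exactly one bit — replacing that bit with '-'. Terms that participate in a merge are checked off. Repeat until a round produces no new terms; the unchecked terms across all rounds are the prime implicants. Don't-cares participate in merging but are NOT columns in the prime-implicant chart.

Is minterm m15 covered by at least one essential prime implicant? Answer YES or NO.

[col 0] 0001*, 0010*, 0011*, 0100*, 0101*, 0110*, 0111*, 1000*, 1001*, 1010*, 1100*, 1111*
[col 1] -001, -010, -100, -111, 0-01*, 0-10*, 0-11*, 00-1*, 001-*, 01-0*, 01-1*, 010-*, 011-*, 1-00, 10-0, 100-
[col 2] 0--1, 0-1-, 01--
Prime implicants: -001, -010, -100, -111, 0--1, 0-1-, 01--, 1-00, 10-0, 100-
PI chart (minterm → PIs covering it):
  1 | -001,0--1
  2 | -010,0-1-
  5 | 0--1,01--
  6 | 0-1-,01--
  7 | -111,0--1,0-1-,01--
  8 | 1-00,10-0,100-
  9 | -001,100-
  10 | -010,10-0
  12 | -100,1-00
  15 | -111  (sole → essential)
Essential prime implicants: -111

YES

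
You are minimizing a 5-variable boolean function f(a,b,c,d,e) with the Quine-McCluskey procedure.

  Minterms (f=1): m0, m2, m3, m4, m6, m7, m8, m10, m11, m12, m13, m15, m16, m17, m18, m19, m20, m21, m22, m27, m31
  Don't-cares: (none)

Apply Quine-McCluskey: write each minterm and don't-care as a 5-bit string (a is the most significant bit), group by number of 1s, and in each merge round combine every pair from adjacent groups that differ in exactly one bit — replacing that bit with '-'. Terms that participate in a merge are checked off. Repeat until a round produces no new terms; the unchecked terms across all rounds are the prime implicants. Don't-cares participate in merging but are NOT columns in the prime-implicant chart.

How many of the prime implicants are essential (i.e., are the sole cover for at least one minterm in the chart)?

Round 0: 00000✓ 00010✓ 00011✓ 00100✓ 00110✓ 00111✓ 01000✓ 01010✓ 01011✓ 01100✓ 01101✓ 01111✓ 10000✓ 10001✓ 10010✓ 10011✓ 10100✓ 10101✓ 10110✓ 11011✓ 11111✓
Round 1: -0000✓ -0010✓ -0011✓ -0100✓ -0110✓ -1011✓ -1111✓ 0-000✓ 0-010✓ 0-011✓ 0-100✓ 0-111✓ 00-00✓ 00-10✓ 00-11✓ 000-0✓ 0001-✓ 001-0✓ 0011-✓ 01-00✓ 01-11✓ 010-0✓ 0101-✓ 011-1 0110- 1-011✓ 10-00✓ 10-01✓ 10-10✓ 100-0✓ 100-1✓ 1000-✓ 1001-✓ 101-0✓ 1010-✓ 11-11✓
Round 2: --011 -0-00✓ -0-10✓ -00-0✓ -001- -01-0✓ -1-11 0--00 0--11 0-0-0 0-01- 00--0✓ 00-1- 10--0✓ 10-0- 100--
Round 3: -0--0
PIs = {--011, -0--0, -001-, -1-11, 0--00, 0--11, 0-0-0, 0-01-, 00-1-, 011-1, 0110-, 10-0-, 100--}
Coverage chart:
  m0: -0--0,0--00,0-0-0
  m2: -0--0,-001-,0-0-0,0-01-,00-1-
  m3: --011,-001-,0--11,0-01-,00-1-
  m4: -0--0,0--00
  m6: -0--0,00-1-
  m7: 0--11,00-1-
  m8: 0--00,0-0-0
  m10: 0-0-0,0-01-
  m11: --011,-1-11,0--11,0-01-
  m12: 0--00,0110-
  m13: 011-1,0110-
  m15: -1-11,0--11,011-1
  m16: -0--0,10-0-,100--
  m17: 10-0-,100--
  m18: -0--0,-001-,100--
  m19: --011,-001-,100--
  m20: -0--0,10-0-
  m21: 10-0- ←essential
  m22: -0--0 ←essential
  m27: --011,-1-11
  m31: -1-11 ←essential
Essential: -0--0, -1-11, 10-0-

3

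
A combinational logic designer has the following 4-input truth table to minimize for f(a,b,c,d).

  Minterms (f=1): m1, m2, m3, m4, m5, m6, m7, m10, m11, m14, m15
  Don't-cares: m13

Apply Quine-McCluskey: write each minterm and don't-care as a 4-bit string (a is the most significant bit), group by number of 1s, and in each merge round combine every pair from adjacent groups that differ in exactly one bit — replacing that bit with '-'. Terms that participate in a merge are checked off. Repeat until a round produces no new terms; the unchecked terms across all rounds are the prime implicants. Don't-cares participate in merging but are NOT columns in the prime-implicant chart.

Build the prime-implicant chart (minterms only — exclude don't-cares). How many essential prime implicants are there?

[col 0] 0001*, 0010*, 0011*, 0100*, 0101*, 0110*, 0111*, 1010*, 1011*, 1101*, 1110*, 1111*
[col 1] -010*, -011*, -101*, -110*, -111*, 0-01*, 0-10*, 0-11*, 00-1*, 001-*, 01-0*, 01-1*, 010-*, 011-*, 1-10*, 1-11*, 101-*, 11-1*, 111-*
[col 2] --10*, --11*, -01-*, -1-1, -11-*, 0--1, 0-1-*, 01--, 1-1-*
[col 3] --1-
Prime implicants: --1-, -1-1, 0--1, 01--
PI chart (minterm → PIs covering it):
  1 | 0--1  (sole → essential)
  2 | --1-  (sole → essential)
  3 | --1-,0--1
  4 | 01--  (sole → essential)
  5 | -1-1,0--1,01--
  6 | --1-,01--
  7 | --1-,-1-1,0--1,01--
  10 | --1-  (sole → essential)
  11 | --1-  (sole → essential)
  14 | --1-  (sole → essential)
  15 | --1-,-1-1
Essential prime implicants: --1-, 0--1, 01--

3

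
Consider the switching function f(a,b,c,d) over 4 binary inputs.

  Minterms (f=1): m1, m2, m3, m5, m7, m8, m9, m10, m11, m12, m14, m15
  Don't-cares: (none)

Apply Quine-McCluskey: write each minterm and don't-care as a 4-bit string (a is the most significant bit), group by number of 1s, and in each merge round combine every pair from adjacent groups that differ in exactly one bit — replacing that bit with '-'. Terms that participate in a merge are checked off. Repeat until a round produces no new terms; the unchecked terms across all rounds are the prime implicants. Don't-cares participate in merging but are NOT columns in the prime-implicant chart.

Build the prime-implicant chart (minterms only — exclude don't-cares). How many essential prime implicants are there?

Round 0: 0001✓ 0010✓ 0011✓ 0101✓ 0111✓ 1000✓ 1001✓ 1010✓ 1011✓ 1100✓ 1110✓ 1111✓
Round 1: -001✓ -010✓ -011✓ -111✓ 0-01✓ 0-11✓ 00-1✓ 001-✓ 01-1✓ 1-00✓ 1-10✓ 1-11✓ 10-0✓ 10-1✓ 100-✓ 101-✓ 11-0✓ 111-✓
Round 2: --11 -0-1 -01- 0--1 1--0 1-1- 10--
PIs = {--11, -0-1, -01-, 0--1, 1--0, 1-1-, 10--}
Coverage chart:
  m1: -0-1,0--1
  m2: -01- ←essential
  m3: --11,-0-1,-01-,0--1
  m5: 0--1 ←essential
  m7: --11,0--1
  m8: 1--0,10--
  m9: -0-1,10--
  m10: -01-,1--0,1-1-,10--
  m11: --11,-0-1,-01-,1-1-,10--
  m12: 1--0 ←essential
  m14: 1--0,1-1-
  m15: --11,1-1-
Essential: -01-, 0--1, 1--0

3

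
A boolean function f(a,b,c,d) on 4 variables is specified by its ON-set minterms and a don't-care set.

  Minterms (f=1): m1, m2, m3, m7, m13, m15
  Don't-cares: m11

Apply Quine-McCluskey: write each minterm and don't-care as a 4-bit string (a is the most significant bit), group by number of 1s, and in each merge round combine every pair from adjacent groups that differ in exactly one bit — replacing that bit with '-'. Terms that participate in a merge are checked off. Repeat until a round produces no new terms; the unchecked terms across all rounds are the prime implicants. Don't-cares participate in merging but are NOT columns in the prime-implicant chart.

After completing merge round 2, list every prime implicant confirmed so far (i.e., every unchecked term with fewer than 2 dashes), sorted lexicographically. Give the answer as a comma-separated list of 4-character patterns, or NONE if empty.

00-1, 001-, 11-1

Round 0: 0001✓ 0010✓ 0011✓ 0111✓ 1011✓ 1101✓ 1111✓
Round 1: -011✓ -111✓ 0-11✓ 00-1 001- 1-11✓ 11-1
Round 2: --11
PIs = {--11, 00-1, 001-, 11-1}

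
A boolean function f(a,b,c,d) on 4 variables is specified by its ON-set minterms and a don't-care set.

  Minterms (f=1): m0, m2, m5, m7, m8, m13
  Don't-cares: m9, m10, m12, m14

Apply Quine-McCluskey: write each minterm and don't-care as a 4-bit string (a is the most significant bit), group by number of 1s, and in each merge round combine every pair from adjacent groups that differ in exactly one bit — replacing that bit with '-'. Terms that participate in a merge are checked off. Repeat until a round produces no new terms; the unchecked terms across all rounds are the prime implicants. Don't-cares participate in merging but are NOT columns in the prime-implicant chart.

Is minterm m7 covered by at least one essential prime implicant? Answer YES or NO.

YES

Round 0: 0000✓ 0010✓ 0101✓ 0111✓ 1000✓ 1001✓ 1010✓ 1100✓ 1101✓ 1110✓
Round 1: -000✓ -010✓ -101 00-0✓ 01-1 1-00✓ 1-01✓ 1-10✓ 10-0✓ 100-✓ 11-0✓ 110-✓
Round 2: -0-0 1--0 1-0-
PIs = {-0-0, -101, 01-1, 1--0, 1-0-}
Coverage chart:
  m0: -0-0 ←essential
  m2: -0-0 ←essential
  m5: -101,01-1
  m7: 01-1 ←essential
  m8: -0-0,1--0,1-0-
  m13: -101,1-0-
Essential: -0-0, 01-1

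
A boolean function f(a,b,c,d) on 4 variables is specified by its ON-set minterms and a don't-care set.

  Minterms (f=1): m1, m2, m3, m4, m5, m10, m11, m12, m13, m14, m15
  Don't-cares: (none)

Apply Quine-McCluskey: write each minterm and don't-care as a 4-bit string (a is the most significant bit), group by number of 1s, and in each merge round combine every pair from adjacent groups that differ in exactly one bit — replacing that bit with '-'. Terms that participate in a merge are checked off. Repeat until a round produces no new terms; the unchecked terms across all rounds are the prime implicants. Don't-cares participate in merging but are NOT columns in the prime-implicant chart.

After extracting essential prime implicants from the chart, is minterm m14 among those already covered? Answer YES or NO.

NO

size-2^0 implicants → 0001(✓)  0010(✓)  0011(✓)  0100(✓)  0101(✓)  1010(✓)  1011(✓)  1100(✓)  1101(✓)  1110(✓)  1111(✓)
size-2^1 implicants → -010(✓)  -011(✓)  -100(✓)  -101(✓)  0-01  00-1  001-(✓)  010-(✓)  1-10(✓)  1-11(✓)  101-(✓)  11-0(✓)  11-1(✓)  110-(✓)  111-(✓)
size-2^2 implicants → -01-  -10-  1-1-  11--
Unchecked terms (primes): -01-, -10-, 0-01, 00-1, 1-1-, 11--
Minterm coverage:
  m1 ⊆ 0-01,00-1
  m2 ⊆ -01- [E]
  m3 ⊆ -01-,00-1
  m4 ⊆ -10- [E]
  m5 ⊆ -10-,0-01
  m10 ⊆ -01-,1-1-
  m11 ⊆ -01-,1-1-
  m12 ⊆ -10-,11--
  m13 ⊆ -10-,11--
  m14 ⊆ 1-1-,11--
  m15 ⊆ 1-1-,11--
E = {-01-, -10-}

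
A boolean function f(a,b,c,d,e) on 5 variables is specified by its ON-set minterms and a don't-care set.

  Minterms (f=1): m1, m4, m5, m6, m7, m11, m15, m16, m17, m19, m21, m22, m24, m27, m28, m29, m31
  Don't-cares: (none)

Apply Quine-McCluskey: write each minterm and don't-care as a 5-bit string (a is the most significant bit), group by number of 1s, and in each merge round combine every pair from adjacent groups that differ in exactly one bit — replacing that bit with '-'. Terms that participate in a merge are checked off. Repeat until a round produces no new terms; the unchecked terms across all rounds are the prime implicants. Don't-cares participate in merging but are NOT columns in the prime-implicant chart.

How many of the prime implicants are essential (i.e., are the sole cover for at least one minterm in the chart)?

4

size-2^0 implicants → 00001(✓)  00100(✓)  00101(✓)  00110(✓)  00111(✓)  01011(✓)  01111(✓)  10000(✓)  10001(✓)  10011(✓)  10101(✓)  10110(✓)  11000(✓)  11011(✓)  11100(✓)  11101(✓)  11111(✓)
size-2^1 implicants → -0001(✓)  -0101(✓)  -0110  -1011(✓)  -1111(✓)  0-111  00-01(✓)  001-0(✓)  001-1(✓)  0010-(✓)  0011-(✓)  01-11(✓)  1-000  1-011  1-101  10-01(✓)  100-1  1000-  11-00  11-11(✓)  111-1  1110-
size-2^2 implicants → -0-01  -1-11  001--
Unchecked terms (primes): -0-01, -0110, -1-11, 0-111, 001--, 1-000, 1-011, 1-101, 100-1, 1000-, 11-00, 111-1, 1110-
Minterm coverage:
  m1 ⊆ -0-01 [E]
  m4 ⊆ 001-- [E]
  m5 ⊆ -0-01,001--
  m6 ⊆ -0110,001--
  m7 ⊆ 0-111,001--
  m11 ⊆ -1-11 [E]
  m15 ⊆ -1-11,0-111
  m16 ⊆ 1-000,1000-
  m17 ⊆ -0-01,100-1,1000-
  m19 ⊆ 1-011,100-1
  m21 ⊆ -0-01,1-101
  m22 ⊆ -0110 [E]
  m24 ⊆ 1-000,11-00
  m27 ⊆ -1-11,1-011
  m28 ⊆ 11-00,1110-
  m29 ⊆ 1-101,111-1,1110-
  m31 ⊆ -1-11,111-1
E = {-0-01, -0110, -1-11, 001--}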